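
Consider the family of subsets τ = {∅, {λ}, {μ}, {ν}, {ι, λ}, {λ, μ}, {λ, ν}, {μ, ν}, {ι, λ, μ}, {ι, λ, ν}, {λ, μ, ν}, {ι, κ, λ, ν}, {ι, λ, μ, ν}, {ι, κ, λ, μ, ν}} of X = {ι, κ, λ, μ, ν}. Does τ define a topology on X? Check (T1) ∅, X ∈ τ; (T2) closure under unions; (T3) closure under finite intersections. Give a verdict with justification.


τ IS a topology on X.

Axiom (T1): ∅ ∈ τ? Yes; X ∈ τ? Yes.
Axiom (T2/T3): check pairwise unions and intersections of members of τ.
All pairwise intersections and unions checked — each lies in τ. Therefore τ satisfies (T1), (T2), (T3): it IS a topology on X.


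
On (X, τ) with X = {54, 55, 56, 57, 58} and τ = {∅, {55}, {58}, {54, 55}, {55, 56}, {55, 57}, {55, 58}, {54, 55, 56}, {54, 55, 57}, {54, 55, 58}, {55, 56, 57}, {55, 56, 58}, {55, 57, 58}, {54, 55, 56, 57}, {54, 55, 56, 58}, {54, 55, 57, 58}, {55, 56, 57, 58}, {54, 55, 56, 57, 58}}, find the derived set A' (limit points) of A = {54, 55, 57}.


A' = {54, 56, 57}

For each x ∈ X, list the open sets U ∈ τ with x ∈ U, then check whether U ∩ (A ∖ {x}) ≠ ∅ for every such U.
  x = 54: opens ∋ x are {54, 55}, {54, 55, 56}, {54, 55, 57}, {54, 55, 58}, {54, 55, 56, 57}, {54, 55, 56, 58}, {54, 55, 57, 58}, {54, 55, 56, 57, 58}; each meets A ∖ {54}, so x IS a limit point.
  x = 55: open {55} ∋ x has {55} ∩ (A ∖ {55}) = ∅, so x is NOT a limit point.
  x = 56: opens ∋ x are {55, 56}, {54, 55, 56}, {55, 56, 57}, {55, 56, 58}, {54, 55, 56, 57}, {54, 55, 56, 58}, {55, 56, 57, 58}, {54, 55, 56, 57, 58}; each meets A ∖ {56}, so x IS a limit point.
  x = 57: opens ∋ x are {55, 57}, {54, 55, 57}, {55, 56, 57}, {55, 57, 58}, {54, 55, 56, 57}, {54, 55, 57, 58}, {55, 56, 57, 58}, {54, 55, 56, 57, 58}; each meets A ∖ {57}, so x IS a limit point.
  x = 58: open {58} ∋ x has {58} ∩ (A ∖ {58}) = ∅, so x is NOT a limit point.
Collecting: A' = {54, 56, 57}.


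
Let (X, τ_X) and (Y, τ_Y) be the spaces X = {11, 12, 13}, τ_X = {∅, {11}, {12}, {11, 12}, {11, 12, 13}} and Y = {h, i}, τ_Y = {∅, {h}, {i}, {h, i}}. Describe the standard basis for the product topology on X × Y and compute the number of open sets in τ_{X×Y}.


Basis B = {∅ × ∅, {11} × {h}, {11} × {i}, {12} × {h}, {12} × {i}, {11} × {h, i}, {11, 12} × {h}, {11, 12} × {i}, {12} × {h, i}, {11, 12, 13} × {h}, {11, 12, 13} × {i}, {11, 12} × {h, i}, {11, 12, 13} × {h, i}}; |τ_{X×Y}| = 25.

Enumerate products U × V with U ∈ τ_X, V ∈ τ_Y (deduplicated):
  ∅ × ∅ = {} (∅)
  {11} × {h} = {(11,h)}
  {11} × {i} = {(11,i)}
  {12} × {h} = {(12,h)}
  {12} × {i} = {(12,i)}
  {11} × {h, i} = {(11,h), (11,i)}
  {11, 12} × {h} = {(11,h), (12,h)}
  {11, 12} × {i} = {(11,i), (12,i)}
  {12} × {h, i} = {(12,h), (12,i)}
  {11, 12, 13} × {h} = {(11,h), (12,h), (13,h)}
  {11, 12, 13} × {i} = {(11,i), (12,i), (13,i)}
  {11, 12} × {h, i} = {(11,h), (11,i), (12,h), (12,i)}
  {11, 12, 13} × {h, i} = {(11,h), (11,i), (12,h), (12,i), (13,h), (13,i)}
These 13 distinct sets form the basis B.
Close under arbitrary unions to get τ_{X×Y}; counting gives |τ_{X×Y}| = 25.


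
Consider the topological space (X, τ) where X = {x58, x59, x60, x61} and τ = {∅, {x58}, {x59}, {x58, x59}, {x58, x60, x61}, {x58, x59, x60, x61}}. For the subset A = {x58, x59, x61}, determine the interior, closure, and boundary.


int(A) = {x58, x59}, cl(A) = {x58, x59, x60, x61}, ∂A = {x60, x61}.

Closed sets in (X, τ) are complements of opens:
  closed(X, τ) = {∅, {x59}, {x60, x61}, {x58, x60, x61}, {x59, x60, x61}, {x58, x59, x60, x61}}.
int(A) = ⋃ {U ∈ τ : U ⊆ A}. Opens contained in A: ∅, {x58}, {x59}, {x58, x59}.
Taking the union of these: int(A) = {x58, x59}.
cl(A) = ⋂ {C closed : A ⊆ C}. Closed sets containing A: {x58, x59, x60, x61}.
Intersecting these: cl(A) = {x58, x59, x60, x61}.
∂A = cl(A) ∖ int(A) = {x58, x59, x60, x61} ∖ {x58, x59} = {x60, x61}.


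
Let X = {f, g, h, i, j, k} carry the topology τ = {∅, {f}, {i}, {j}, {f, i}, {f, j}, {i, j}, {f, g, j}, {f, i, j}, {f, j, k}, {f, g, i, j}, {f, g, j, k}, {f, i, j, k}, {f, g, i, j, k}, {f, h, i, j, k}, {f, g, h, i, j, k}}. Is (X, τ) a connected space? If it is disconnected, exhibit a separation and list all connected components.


(X, τ) is connected.

Find clopen sets (U ∈ τ with X ∖ U ∈ τ):
  U = ∅, X ∖ U = {f, g, h, i, j, k} — both open, so U is clopen.
  U = {f, g, h, i, j, k}, X ∖ U = ∅ — both open, so U is clopen.
Only trivial clopens (∅ and X) exist, so (X, τ) is connected.
Compute connected components by grouping points that agree on all clopens:
  component: {f, g, h, i, j, k}


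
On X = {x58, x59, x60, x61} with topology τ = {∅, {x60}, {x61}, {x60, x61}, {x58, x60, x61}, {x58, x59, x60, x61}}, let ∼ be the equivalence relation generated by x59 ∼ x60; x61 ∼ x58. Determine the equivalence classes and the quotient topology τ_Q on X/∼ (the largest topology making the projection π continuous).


X/∼ = {[x58=x61], [x59=x60]}; |τ_Q| = 2.

Equivalence classes: [x58=x61], [x59=x60].
Quotient map π: X → X/∼ sends x58 ↦ [x58=x61], x59 ↦ [x59=x60], x60 ↦ [x59=x60], x61 ↦ [x58=x61].
For each subset V ⊆ X/∼, compute π^{-1}(V) ⊆ X and check whether π^{-1}(V) ∈ τ. V is open in τ_Q iff π^{-1}(V) ∈ τ.
  V = {}: π^{-1}(V) = ∅ ∈ τ ✓.
  V = {[x58=x61]}: π^{-1}(V) = {x58, x61} ∉ τ ✗.
  V = {[x59=x60]}: π^{-1}(V) = {x59, x60} ∉ τ ✗.
  V = {[x58=x61], [x59=x60]}: π^{-1}(V) = {x58, x59, x60, x61} ∈ τ ✓.
Open sets in the quotient: τ_Q = {{}, {[x58=x61], [x59=x60]}} (2 elements).


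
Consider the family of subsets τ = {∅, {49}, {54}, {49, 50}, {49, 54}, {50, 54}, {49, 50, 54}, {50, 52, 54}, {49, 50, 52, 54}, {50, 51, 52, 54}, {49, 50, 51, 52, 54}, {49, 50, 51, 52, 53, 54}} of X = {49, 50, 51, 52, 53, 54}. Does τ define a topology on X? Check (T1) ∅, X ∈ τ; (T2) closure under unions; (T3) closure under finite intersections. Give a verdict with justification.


τ is NOT a topology on X.

Axiom (T1): ∅ ∈ τ? Yes; X ∈ τ? Yes.
Axiom (T2/T3): check pairwise unions and intersections of members of τ.
Counterexample for (T3): {49, 50} ∩ {50, 54} = {50} ∉ τ. Therefore τ is NOT a topology.


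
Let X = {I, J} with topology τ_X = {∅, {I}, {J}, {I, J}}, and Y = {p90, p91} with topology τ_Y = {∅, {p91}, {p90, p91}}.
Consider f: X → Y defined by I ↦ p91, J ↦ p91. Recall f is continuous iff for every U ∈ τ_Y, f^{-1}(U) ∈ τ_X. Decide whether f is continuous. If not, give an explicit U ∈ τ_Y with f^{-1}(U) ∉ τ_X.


f IS continuous.

Compute f^{-1}(U) for each U ∈ τ_Y:
  U = ∅: f^{-1}(U) = ∅ ∈ τ_X ✓.
  U = {p91}: f^{-1}(U) = {I, J} ∈ τ_X ✓.
  U = {p90, p91}: f^{-1}(U) = {I, J} ∈ τ_X ✓.
Every preimage lies in τ_X, so f IS continuous.


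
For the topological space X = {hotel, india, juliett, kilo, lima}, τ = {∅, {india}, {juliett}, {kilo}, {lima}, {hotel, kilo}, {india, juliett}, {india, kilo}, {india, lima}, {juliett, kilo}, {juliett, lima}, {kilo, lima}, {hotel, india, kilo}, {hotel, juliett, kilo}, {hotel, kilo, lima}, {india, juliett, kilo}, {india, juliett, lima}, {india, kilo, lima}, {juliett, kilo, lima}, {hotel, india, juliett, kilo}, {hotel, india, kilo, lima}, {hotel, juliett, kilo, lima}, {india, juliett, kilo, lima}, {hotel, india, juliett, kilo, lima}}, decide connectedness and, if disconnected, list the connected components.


(X, τ) is disconnected; components = [{india}, {juliett}, {lima}, {hotel, kilo}].

Find clopen sets (U ∈ τ with X ∖ U ∈ τ):
  U = ∅, X ∖ U = {hotel, india, juliett, kilo, lima} — both open, so U is clopen.
  U = {india}, X ∖ U = {hotel, juliett, kilo, lima} — both open, so U is clopen.
  U = {juliett}, X ∖ U = {hotel, india, kilo, lima} — both open, so U is clopen.
  U = {lima}, X ∖ U = {hotel, india, juliett, kilo} — both open, so U is clopen.
  U = {hotel, kilo}, X ∖ U = {india, juliett, lima} — both open, so U is clopen.
  U = {india, juliett}, X ∖ U = {hotel, kilo, lima} — both open, so U is clopen.
  U = {india, lima}, X ∖ U = {hotel, juliett, kilo} — both open, so U is clopen.
  U = {juliett, lima}, X ∖ U = {hotel, india, kilo} — both open, so U is clopen.
  U = {hotel, india, kilo}, X ∖ U = {juliett, lima} — both open, so U is clopen.
  U = {hotel, juliett, kilo}, X ∖ U = {india, lima} — both open, so U is clopen.
  U = {hotel, kilo, lima}, X ∖ U = {india, juliett} — both open, so U is clopen.
  U = {india, juliett, lima}, X ∖ U = {hotel, kilo} — both open, so U is clopen.
  U = {hotel, india, juliett, kilo}, X ∖ U = {lima} — both open, so U is clopen.
  U = {hotel, india, kilo, lima}, X ∖ U = {juliett} — both open, so U is clopen.
  U = {hotel, juliett, kilo, lima}, X ∖ U = {india} — both open, so U is clopen.
  U = {hotel, india, juliett, kilo, lima}, X ∖ U = ∅ — both open, so U is clopen.
Nontrivial clopen(s) exist: e.g. {lima}. So (X, τ) is disconnected.
Compute connected components by grouping points that agree on all clopens:
  component: {india}
  component: {juliett}
  component: {lima}
  component: {hotel, kilo}


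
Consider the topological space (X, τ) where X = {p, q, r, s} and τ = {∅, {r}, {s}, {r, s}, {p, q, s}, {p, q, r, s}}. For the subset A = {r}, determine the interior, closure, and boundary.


int(A) = {r}, cl(A) = {r}, ∂A = ∅.

Closed sets in (X, τ) are complements of opens:
  closed(X, τ) = {∅, {r}, {p, q}, {p, q, r}, {p, q, s}, {p, q, r, s}}.
int(A) = ⋃ {U ∈ τ : U ⊆ A}. Opens contained in A: ∅, {r}.
Taking the union of these: int(A) = {r}.
cl(A) = ⋂ {C closed : A ⊆ C}. Closed sets containing A: {r}, {p, q, r}, {p, q, r, s}.
Intersecting these: cl(A) = {r}.
∂A = cl(A) ∖ int(A) = {r} ∖ {r} = ∅.


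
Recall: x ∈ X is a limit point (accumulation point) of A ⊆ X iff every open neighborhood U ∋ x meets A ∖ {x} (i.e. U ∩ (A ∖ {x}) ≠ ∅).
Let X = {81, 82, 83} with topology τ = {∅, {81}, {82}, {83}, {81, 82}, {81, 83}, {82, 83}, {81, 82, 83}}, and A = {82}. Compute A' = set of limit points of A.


A' = ∅

For each x ∈ X, list the open sets U ∈ τ with x ∈ U, then check whether U ∩ (A ∖ {x}) ≠ ∅ for every such U.
  x = 81: open {81} ∋ x has {81} ∩ (A ∖ {81}) = ∅, so x is NOT a limit point.
  x = 82: open {82} ∋ x has {82} ∩ (A ∖ {82}) = ∅, so x is NOT a limit point.
  x = 83: open {83} ∋ x has {83} ∩ (A ∖ {83}) = ∅, so x is NOT a limit point.
Collecting: A' = ∅.


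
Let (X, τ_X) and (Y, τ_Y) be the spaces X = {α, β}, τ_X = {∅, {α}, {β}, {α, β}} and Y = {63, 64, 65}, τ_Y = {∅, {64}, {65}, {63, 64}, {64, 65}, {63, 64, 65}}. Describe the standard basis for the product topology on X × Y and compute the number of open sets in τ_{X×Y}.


Basis B = {∅ × ∅, {α} × {64}, {α} × {65}, {β} × {64}, {β} × {65}, {α} × {63, 64}, {α} × {64, 65}, {α, β} × {64}, {α, β} × {65}, {β} × {63, 64}, {β} × {64, 65}, {α} × {63, 64, 65}, {β} × {63, 64, 65}, {α, β} × {63, 64}, {α, β} × {64, 65}, {α, β} × {63, 64, 65}}; |τ_{X×Y}| = 36.

Enumerate products U × V with U ∈ τ_X, V ∈ τ_Y (deduplicated):
  ∅ × ∅ = {} (∅)
  {α} × {64} = {(α,64)}
  {α} × {65} = {(α,65)}
  {β} × {64} = {(β,64)}
  {β} × {65} = {(β,65)}
  {α} × {63, 64} = {(α,63), (α,64)}
  {α} × {64, 65} = {(α,64), (α,65)}
  {α, β} × {64} = {(α,64), (β,64)}
  {α, β} × {65} = {(α,65), (β,65)}
  {β} × {63, 64} = {(β,63), (β,64)}
  {β} × {64, 65} = {(β,64), (β,65)}
  {α} × {63, 64, 65} = {(α,63), (α,64), (α,65)}
  {β} × {63, 64, 65} = {(β,63), (β,64), (β,65)}
  {α, β} × {63, 64} = {(α,63), (α,64), (β,63), (β,64)}
  {α, β} × {64, 65} = {(α,64), (α,65), (β,64), (β,65)}
  {α, β} × {63, 64, 65} = {(α,63), (α,64), (α,65), (β,63), (β,64), (β,65)}
These 16 distinct sets form the basis B.
Close under arbitrary unions to get τ_{X×Y}; counting gives |τ_{X×Y}| = 36.


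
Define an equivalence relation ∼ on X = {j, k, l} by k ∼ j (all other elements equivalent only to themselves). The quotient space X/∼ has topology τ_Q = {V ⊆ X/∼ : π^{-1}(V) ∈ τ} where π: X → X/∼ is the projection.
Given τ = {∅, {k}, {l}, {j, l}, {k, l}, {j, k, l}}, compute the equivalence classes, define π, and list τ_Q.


X/∼ = {[j=k], [l]}; |τ_Q| = 3.

Equivalence classes: [j=k], [l].
Quotient map π: X → X/∼ sends j ↦ [j=k], k ↦ [j=k], l ↦ [l].
For each subset V ⊆ X/∼, compute π^{-1}(V) ⊆ X and check whether π^{-1}(V) ∈ τ. V is open in τ_Q iff π^{-1}(V) ∈ τ.
  V = {}: π^{-1}(V) = ∅ ∈ τ ✓.
  V = {[j=k]}: π^{-1}(V) = {j, k} ∉ τ ✗.
  V = {[l]}: π^{-1}(V) = {l} ∈ τ ✓.
  V = {[j=k], [l]}: π^{-1}(V) = {j, k, l} ∈ τ ✓.
Open sets in the quotient: τ_Q = {{}, {[l]}, {[j=k], [l]}} (3 elements).


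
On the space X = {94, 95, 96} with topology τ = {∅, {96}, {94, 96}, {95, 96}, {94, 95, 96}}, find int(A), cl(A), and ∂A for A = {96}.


int(A) = {96}, cl(A) = {94, 95, 96}, ∂A = {94, 95}.

Closed sets in (X, τ) are complements of opens:
  closed(X, τ) = {∅, {94}, {95}, {94, 95}, {94, 95, 96}}.
int(A) = ⋃ {U ∈ τ : U ⊆ A}. Opens contained in A: ∅, {96}.
Taking the union of these: int(A) = {96}.
cl(A) = ⋂ {C closed : A ⊆ C}. Closed sets containing A: {94, 95, 96}.
Intersecting these: cl(A) = {94, 95, 96}.
∂A = cl(A) ∖ int(A) = {94, 95, 96} ∖ {96} = {94, 95}.


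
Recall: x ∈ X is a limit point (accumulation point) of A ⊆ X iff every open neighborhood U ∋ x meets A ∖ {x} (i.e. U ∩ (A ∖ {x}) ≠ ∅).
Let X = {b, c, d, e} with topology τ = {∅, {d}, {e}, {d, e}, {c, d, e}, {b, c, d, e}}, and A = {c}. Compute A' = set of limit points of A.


A' = {b}

For each x ∈ X, list the open sets U ∈ τ with x ∈ U, then check whether U ∩ (A ∖ {x}) ≠ ∅ for every such U.
  x = b: opens ∋ x are {b, c, d, e}; each meets A ∖ {b}, so x IS a limit point.
  x = c: open {c, d, e} ∋ x has {c, d, e} ∩ (A ∖ {c}) = ∅, so x is NOT a limit point.
  x = d: open {d} ∋ x has {d} ∩ (A ∖ {d}) = ∅, so x is NOT a limit point.
  x = e: open {e} ∋ x has {e} ∩ (A ∖ {e}) = ∅, so x is NOT a limit point.
Collecting: A' = {b}.


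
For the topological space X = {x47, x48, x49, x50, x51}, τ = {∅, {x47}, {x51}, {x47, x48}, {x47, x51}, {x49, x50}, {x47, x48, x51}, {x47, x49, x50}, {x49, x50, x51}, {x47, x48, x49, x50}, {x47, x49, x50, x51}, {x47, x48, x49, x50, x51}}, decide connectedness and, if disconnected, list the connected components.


(X, τ) is disconnected; components = [{x51}, {x47, x48}, {x49, x50}].

Find clopen sets (U ∈ τ with X ∖ U ∈ τ):
  U = ∅, X ∖ U = {x47, x48, x49, x50, x51} — both open, so U is clopen.
  U = {x51}, X ∖ U = {x47, x48, x49, x50} — both open, so U is clopen.
  U = {x47, x48}, X ∖ U = {x49, x50, x51} — both open, so U is clopen.
  U = {x49, x50}, X ∖ U = {x47, x48, x51} — both open, so U is clopen.
  U = {x47, x48, x51}, X ∖ U = {x49, x50} — both open, so U is clopen.
  U = {x49, x50, x51}, X ∖ U = {x47, x48} — both open, so U is clopen.
  U = {x47, x48, x49, x50}, X ∖ U = {x51} — both open, so U is clopen.
  U = {x47, x48, x49, x50, x51}, X ∖ U = ∅ — both open, so U is clopen.
Nontrivial clopen(s) exist: e.g. {x47, x48, x49, x50}. So (X, τ) is disconnected.
Compute connected components by grouping points that agree on all clopens:
  component: {x51}
  component: {x47, x48}
  component: {x49, x50}


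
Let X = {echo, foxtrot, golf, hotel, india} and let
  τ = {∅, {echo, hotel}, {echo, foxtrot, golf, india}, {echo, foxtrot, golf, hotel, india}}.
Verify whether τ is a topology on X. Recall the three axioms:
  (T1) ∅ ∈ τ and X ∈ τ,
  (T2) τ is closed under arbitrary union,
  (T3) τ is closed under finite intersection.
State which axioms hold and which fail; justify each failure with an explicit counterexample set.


τ is NOT a topology on X.

Axiom (T1): ∅ ∈ τ? Yes; X ∈ τ? Yes.
Axiom (T2/T3): check pairwise unions and intersections of members of τ.
Counterexample for (T3): {echo, hotel} ∩ {echo, foxtrot, golf, india} = {echo} ∉ τ. Therefore τ is NOT a topology.


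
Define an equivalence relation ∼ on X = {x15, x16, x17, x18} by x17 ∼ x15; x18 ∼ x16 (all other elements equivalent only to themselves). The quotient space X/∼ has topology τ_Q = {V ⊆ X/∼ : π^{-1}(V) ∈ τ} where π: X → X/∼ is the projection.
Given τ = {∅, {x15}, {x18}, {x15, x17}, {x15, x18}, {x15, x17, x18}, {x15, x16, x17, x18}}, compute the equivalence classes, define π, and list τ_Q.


X/∼ = {[x15=x17], [x16=x18]}; |τ_Q| = 3.

Equivalence classes: [x15=x17], [x16=x18].
Quotient map π: X → X/∼ sends x15 ↦ [x15=x17], x16 ↦ [x16=x18], x17 ↦ [x15=x17], x18 ↦ [x16=x18].
For each subset V ⊆ X/∼, compute π^{-1}(V) ⊆ X and check whether π^{-1}(V) ∈ τ. V is open in τ_Q iff π^{-1}(V) ∈ τ.
  V = {}: π^{-1}(V) = ∅ ∈ τ ✓.
  V = {[x15=x17]}: π^{-1}(V) = {x15, x17} ∈ τ ✓.
  V = {[x16=x18]}: π^{-1}(V) = {x16, x18} ∉ τ ✗.
  V = {[x15=x17], [x16=x18]}: π^{-1}(V) = {x15, x16, x17, x18} ∈ τ ✓.
Open sets in the quotient: τ_Q = {{}, {[x15=x17]}, {[x15=x17], [x16=x18]}} (3 elements).


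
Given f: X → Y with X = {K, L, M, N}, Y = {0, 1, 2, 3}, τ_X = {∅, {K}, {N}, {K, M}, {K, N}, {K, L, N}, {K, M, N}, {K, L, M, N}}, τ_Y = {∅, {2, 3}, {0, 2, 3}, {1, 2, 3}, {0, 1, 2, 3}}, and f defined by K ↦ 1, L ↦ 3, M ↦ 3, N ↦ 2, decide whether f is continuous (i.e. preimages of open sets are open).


f is NOT continuous.

Compute f^{-1}(U) for each U ∈ τ_Y:
  U = ∅: f^{-1}(U) = ∅ ∈ τ_X ✓.
  U = {2, 3}: f^{-1}(U) = {L, M, N} ∉ τ_X ✗.
  U = {0, 2, 3}: f^{-1}(U) = {L, M, N} ∉ τ_X ✗.
  U = {1, 2, 3}: f^{-1}(U) = {K, L, M, N} ∈ τ_X ✓.
  U = {0, 1, 2, 3}: f^{-1}(U) = {K, L, M, N} ∈ τ_X ✓.
Found U = {2, 3} with f^{-1}(U) = {L, M, N} not in τ_X. Therefore f is NOT continuous.


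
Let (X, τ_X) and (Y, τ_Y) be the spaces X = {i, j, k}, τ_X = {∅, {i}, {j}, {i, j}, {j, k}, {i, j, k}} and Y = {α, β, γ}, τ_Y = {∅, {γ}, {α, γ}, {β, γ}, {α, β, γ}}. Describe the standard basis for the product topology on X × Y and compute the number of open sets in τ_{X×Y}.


Basis B = {∅ × ∅, {i} × {γ}, {j} × {γ}, {i} × {α, γ}, {i} × {β, γ}, {i, j} × {γ}, {j} × {α, γ}, {j} × {β, γ}, {j, k} × {γ}, {i} × {α, β, γ}, {i, j, k} × {γ}, {j} × {α, β, γ}, {i, j} × {α, γ}, {i, j} × {β, γ}, {j, k} × {α, γ}, {j, k} × {β, γ}, {i, j} × {α, β, γ}, {i, j, k} × {α, γ}, {i, j, k} × {β, γ}, {j, k} × {α, β, γ}, {i, j, k} × {α, β, γ}}; |τ_{X×Y}| = 70.

Enumerate products U × V with U ∈ τ_X, V ∈ τ_Y (deduplicated):
  ∅ × ∅ = {} (∅)
  {i} × {γ} = {(i,γ)}
  {j} × {γ} = {(j,γ)}
  {i} × {α, γ} = {(i,α), (i,γ)}
  {i} × {β, γ} = {(i,β), (i,γ)}
  {i, j} × {γ} = {(i,γ), (j,γ)}
  {j} × {α, γ} = {(j,α), (j,γ)}
  {j} × {β, γ} = {(j,β), (j,γ)}
  {j, k} × {γ} = {(j,γ), (k,γ)}
  {i} × {α, β, γ} = {(i,α), (i,β), (i,γ)}
  {i, j, k} × {γ} = {(i,γ), (j,γ), (k,γ)}
  {j} × {α, β, γ} = {(j,α), (j,β), (j,γ)}
  {i, j} × {α, γ} = {(i,α), (i,γ), (j,α), (j,γ)}
  {i, j} × {β, γ} = {(i,β), (i,γ), (j,β), (j,γ)}
  {j, k} × {α, γ} = {(j,α), (j,γ), (k,α), (k,γ)}
  {j, k} × {β, γ} = {(j,β), (j,γ), (k,β), (k,γ)}
  {i, j} × {α, β, γ} = {(i,α), (i,β), (i,γ), (j,α), (j,β), (j,γ)}
  {i, j, k} × {α, γ} = {(i,α), (i,γ), (j,α), (j,γ), (k,α), (k,γ)}
  {i, j, k} × {β, γ} = {(i,β), (i,γ), (j,β), (j,γ), (k,β), (k,γ)}
  {j, k} × {α, β, γ} = {(j,α), (j,β), (j,γ), (k,α), (k,β), (k,γ)}
  {i, j, k} × {α, β, γ} = {(i,α), (i,β), (i,γ), (j,α), (j,β), (j,γ), (k,α), (k,β), (k,γ)}
These 21 distinct sets form the basis B.
Close under arbitrary unions to get τ_{X×Y}; counting gives |τ_{X×Y}| = 70.


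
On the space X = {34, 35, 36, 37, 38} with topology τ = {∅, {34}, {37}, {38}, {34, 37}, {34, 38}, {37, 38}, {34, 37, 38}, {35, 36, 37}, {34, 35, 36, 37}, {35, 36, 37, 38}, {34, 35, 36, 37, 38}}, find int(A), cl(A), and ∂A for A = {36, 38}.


int(A) = {38}, cl(A) = {35, 36, 38}, ∂A = {35, 36}.

Closed sets in (X, τ) are complements of opens:
  closed(X, τ) = {∅, {34}, {38}, {34, 38}, {35, 36}, {34, 35, 36}, {35, 36, 37}, {35, 36, 38}, {34, 35, 36, 37}, {34, 35, 36, 38}, {35, 36, 37, 38}, {34, 35, 36, 37, 38}}.
int(A) = ⋃ {U ∈ τ : U ⊆ A}. Opens contained in A: ∅, {38}.
Taking the union of these: int(A) = {38}.
cl(A) = ⋂ {C closed : A ⊆ C}. Closed sets containing A: {35, 36, 38}, {34, 35, 36, 38}, {35, 36, 37, 38}, {34, 35, 36, 37, 38}.
Intersecting these: cl(A) = {35, 36, 38}.
∂A = cl(A) ∖ int(A) = {35, 36, 38} ∖ {38} = {35, 36}.


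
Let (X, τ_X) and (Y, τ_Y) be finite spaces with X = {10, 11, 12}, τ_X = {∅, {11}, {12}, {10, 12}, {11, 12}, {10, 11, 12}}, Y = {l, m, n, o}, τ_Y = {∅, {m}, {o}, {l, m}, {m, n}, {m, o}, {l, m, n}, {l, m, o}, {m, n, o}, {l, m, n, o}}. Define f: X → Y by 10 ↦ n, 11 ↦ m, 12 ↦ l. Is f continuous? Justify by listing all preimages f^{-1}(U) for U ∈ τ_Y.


f is NOT continuous.

Compute f^{-1}(U) for each U ∈ τ_Y:
  U = ∅: f^{-1}(U) = ∅ ∈ τ_X ✓.
  U = {m}: f^{-1}(U) = {11} ∈ τ_X ✓.
  U = {o}: f^{-1}(U) = ∅ ∈ τ_X ✓.
  U = {l, m}: f^{-1}(U) = {11, 12} ∈ τ_X ✓.
  U = {m, n}: f^{-1}(U) = {10, 11} ∉ τ_X ✗.
  U = {m, o}: f^{-1}(U) = {11} ∈ τ_X ✓.
  U = {l, m, n}: f^{-1}(U) = {10, 11, 12} ∈ τ_X ✓.
  U = {l, m, o}: f^{-1}(U) = {11, 12} ∈ τ_X ✓.
  U = {m, n, o}: f^{-1}(U) = {10, 11} ∉ τ_X ✗.
  U = {l, m, n, o}: f^{-1}(U) = {10, 11, 12} ∈ τ_X ✓.
Found U = {m, n} with f^{-1}(U) = {10, 11} not in τ_X. Therefore f is NOT continuous.


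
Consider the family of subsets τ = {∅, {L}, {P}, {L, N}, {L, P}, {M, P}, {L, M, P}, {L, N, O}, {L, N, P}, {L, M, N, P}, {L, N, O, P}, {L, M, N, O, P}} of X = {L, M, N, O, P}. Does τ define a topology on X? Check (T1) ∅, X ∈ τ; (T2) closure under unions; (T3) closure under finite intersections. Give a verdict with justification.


τ IS a topology on X.

Axiom (T1): ∅ ∈ τ? Yes; X ∈ τ? Yes.
Axiom (T2/T3): check pairwise unions and intersections of members of τ.
All pairwise intersections and unions checked — each lies in τ. Therefore τ satisfies (T1), (T2), (T3): it IS a topology on X.


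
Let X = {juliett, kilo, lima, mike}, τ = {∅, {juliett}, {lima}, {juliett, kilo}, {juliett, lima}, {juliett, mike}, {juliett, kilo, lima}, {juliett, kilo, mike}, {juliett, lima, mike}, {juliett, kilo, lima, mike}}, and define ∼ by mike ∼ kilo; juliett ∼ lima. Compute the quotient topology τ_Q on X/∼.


X/∼ = {[juliett=lima], [kilo=mike]}; |τ_Q| = 3.

Equivalence classes: [juliett=lima], [kilo=mike].
Quotient map π: X → X/∼ sends juliett ↦ [juliett=lima], kilo ↦ [kilo=mike], lima ↦ [juliett=lima], mike ↦ [kilo=mike].
For each subset V ⊆ X/∼, compute π^{-1}(V) ⊆ X and check whether π^{-1}(V) ∈ τ. V is open in τ_Q iff π^{-1}(V) ∈ τ.
  V = {}: π^{-1}(V) = ∅ ∈ τ ✓.
  V = {[juliett=lima]}: π^{-1}(V) = {juliett, lima} ∈ τ ✓.
  V = {[kilo=mike]}: π^{-1}(V) = {kilo, mike} ∉ τ ✗.
  V = {[juliett=lima], [kilo=mike]}: π^{-1}(V) = {juliett, kilo, lima, mike} ∈ τ ✓.
Open sets in the quotient: τ_Q = {{}, {[juliett=lima]}, {[juliett=lima], [kilo=mike]}} (3 elements).


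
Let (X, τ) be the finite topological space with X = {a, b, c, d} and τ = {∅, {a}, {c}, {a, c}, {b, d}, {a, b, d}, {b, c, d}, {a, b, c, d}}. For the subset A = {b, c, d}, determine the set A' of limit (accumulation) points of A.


A' = {b, d}

For each x ∈ X, list the open sets U ∈ τ with x ∈ U, then check whether U ∩ (A ∖ {x}) ≠ ∅ for every such U.
  x = a: open {a} ∋ x has {a} ∩ (A ∖ {a}) = ∅, so x is NOT a limit point.
  x = b: opens ∋ x are {b, d}, {a, b, d}, {b, c, d}, {a, b, c, d}; each meets A ∖ {b}, so x IS a limit point.
  x = c: open {c} ∋ x has {c} ∩ (A ∖ {c}) = ∅, so x is NOT a limit point.
  x = d: opens ∋ x are {b, d}, {a, b, d}, {b, c, d}, {a, b, c, d}; each meets A ∖ {d}, so x IS a limit point.
Collecting: A' = {b, d}.


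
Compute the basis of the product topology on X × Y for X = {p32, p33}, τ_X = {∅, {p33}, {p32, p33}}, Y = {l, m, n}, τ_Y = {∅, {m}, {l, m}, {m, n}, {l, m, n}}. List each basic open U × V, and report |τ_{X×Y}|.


Basis B = {∅ × ∅, {p33} × {m}, {p32, p33} × {m}, {p33} × {l, m}, {p33} × {m, n}, {p33} × {l, m, n}, {p32, p33} × {l, m}, {p32, p33} × {m, n}, {p32, p33} × {l, m, n}}; |τ_{X×Y}| = 14.

Enumerate products U × V with U ∈ τ_X, V ∈ τ_Y (deduplicated):
  ∅ × ∅ = {} (∅)
  {p33} × {m} = {(p33,m)}
  {p32, p33} × {m} = {(p32,m), (p33,m)}
  {p33} × {l, m} = {(p33,l), (p33,m)}
  {p33} × {m, n} = {(p33,m), (p33,n)}
  {p33} × {l, m, n} = {(p33,l), (p33,m), (p33,n)}
  {p32, p33} × {l, m} = {(p32,l), (p32,m), (p33,l), (p33,m)}
  {p32, p33} × {m, n} = {(p32,m), (p32,n), (p33,m), (p33,n)}
  {p32, p33} × {l, m, n} = {(p32,l), (p32,m), (p32,n), (p33,l), (p33,m), (p33,n)}
These 9 distinct sets form the basis B.
Close under arbitrary unions to get τ_{X×Y}; counting gives |τ_{X×Y}| = 14.


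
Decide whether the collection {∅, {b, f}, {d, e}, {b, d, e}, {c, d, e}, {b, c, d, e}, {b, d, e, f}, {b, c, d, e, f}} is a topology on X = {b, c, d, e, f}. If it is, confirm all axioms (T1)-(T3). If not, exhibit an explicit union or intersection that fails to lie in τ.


τ is NOT a topology on X.

Axiom (T1): ∅ ∈ τ? Yes; X ∈ τ? Yes.
Axiom (T2/T3): check pairwise unions and intersections of members of τ.
Counterexample for (T3): {b, f} ∩ {b, d, e} = {b} ∉ τ. Therefore τ is NOT a topology.


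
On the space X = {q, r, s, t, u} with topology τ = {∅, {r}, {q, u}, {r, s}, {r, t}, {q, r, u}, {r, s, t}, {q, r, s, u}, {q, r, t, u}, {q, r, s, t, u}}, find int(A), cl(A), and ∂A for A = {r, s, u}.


int(A) = {r, s}, cl(A) = {q, r, s, t, u}, ∂A = {q, t, u}.

Closed sets in (X, τ) are complements of opens:
  closed(X, τ) = {∅, {s}, {t}, {q, u}, {s, t}, {q, s, u}, {q, t, u}, {r, s, t}, {q, s, t, u}, {q, r, s, t, u}}.
int(A) = ⋃ {U ∈ τ : U ⊆ A}. Opens contained in A: ∅, {r}, {r, s}.
Taking the union of these: int(A) = {r, s}.
cl(A) = ⋂ {C closed : A ⊆ C}. Closed sets containing A: {q, r, s, t, u}.
Intersecting these: cl(A) = {q, r, s, t, u}.
∂A = cl(A) ∖ int(A) = {q, r, s, t, u} ∖ {r, s} = {q, t, u}.


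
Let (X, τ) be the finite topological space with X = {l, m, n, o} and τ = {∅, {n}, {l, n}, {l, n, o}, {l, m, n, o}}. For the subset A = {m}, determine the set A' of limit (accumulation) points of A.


A' = ∅

For each x ∈ X, list the open sets U ∈ τ with x ∈ U, then check whether U ∩ (A ∖ {x}) ≠ ∅ for every such U.
  x = l: open {l, n} ∋ x has {l, n} ∩ (A ∖ {l}) = ∅, so x is NOT a limit point.
  x = m: open {l, m, n, o} ∋ x has {l, m, n, o} ∩ (A ∖ {m}) = ∅, so x is NOT a limit point.
  x = n: open {n} ∋ x has {n} ∩ (A ∖ {n}) = ∅, so x is NOT a limit point.
  x = o: open {l, n, o} ∋ x has {l, n, o} ∩ (A ∖ {o}) = ∅, so x is NOT a limit point.
Collecting: A' = ∅.


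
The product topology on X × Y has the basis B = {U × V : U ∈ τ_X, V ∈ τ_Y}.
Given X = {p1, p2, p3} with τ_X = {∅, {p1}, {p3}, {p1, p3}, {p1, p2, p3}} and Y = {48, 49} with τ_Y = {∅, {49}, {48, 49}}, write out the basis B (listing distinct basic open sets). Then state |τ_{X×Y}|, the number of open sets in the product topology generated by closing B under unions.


Basis B = {∅ × ∅, {p1} × {49}, {p3} × {49}, {p1} × {48, 49}, {p1, p3} × {49}, {p3} × {48, 49}, {p1, p2, p3} × {49}, {p1, p3} × {48, 49}, {p1, p2, p3} × {48, 49}}; |τ_{X×Y}| = 14.

Enumerate products U × V with U ∈ τ_X, V ∈ τ_Y (deduplicated):
  ∅ × ∅ = {} (∅)
  {p1} × {49} = {(p1,49)}
  {p3} × {49} = {(p3,49)}
  {p1} × {48, 49} = {(p1,48), (p1,49)}
  {p1, p3} × {49} = {(p1,49), (p3,49)}
  {p3} × {48, 49} = {(p3,48), (p3,49)}
  {p1, p2, p3} × {49} = {(p1,49), (p2,49), (p3,49)}
  {p1, p3} × {48, 49} = {(p1,48), (p1,49), (p3,48), (p3,49)}
  {p1, p2, p3} × {48, 49} = {(p1,48), (p1,49), (p2,48), (p2,49), (p3,48), (p3,49)}
These 9 distinct sets form the basis B.
Close under arbitrary unions to get τ_{X×Y}; counting gives |τ_{X×Y}| = 14.


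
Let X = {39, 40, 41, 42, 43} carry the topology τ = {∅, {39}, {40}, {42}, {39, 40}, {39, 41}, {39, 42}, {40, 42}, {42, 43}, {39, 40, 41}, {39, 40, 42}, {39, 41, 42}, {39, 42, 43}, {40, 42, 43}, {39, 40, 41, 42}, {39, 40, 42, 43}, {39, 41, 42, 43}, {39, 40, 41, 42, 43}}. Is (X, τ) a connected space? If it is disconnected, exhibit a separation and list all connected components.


(X, τ) is disconnected; components = [{40}, {39, 41}, {42, 43}].

Find clopen sets (U ∈ τ with X ∖ U ∈ τ):
  U = ∅, X ∖ U = {39, 40, 41, 42, 43} — both open, so U is clopen.
  U = {40}, X ∖ U = {39, 41, 42, 43} — both open, so U is clopen.
  U = {39, 41}, X ∖ U = {40, 42, 43} — both open, so U is clopen.
  U = {42, 43}, X ∖ U = {39, 40, 41} — both open, so U is clopen.
  U = {39, 40, 41}, X ∖ U = {42, 43} — both open, so U is clopen.
  U = {40, 42, 43}, X ∖ U = {39, 41} — both open, so U is clopen.
  U = {39, 41, 42, 43}, X ∖ U = {40} — both open, so U is clopen.
  U = {39, 40, 41, 42, 43}, X ∖ U = ∅ — both open, so U is clopen.
Nontrivial clopen(s) exist: e.g. {40}. So (X, τ) is disconnected.
Compute connected components by grouping points that agree on all clopens:
  component: {40}
  component: {39, 41}
  component: {42, 43}


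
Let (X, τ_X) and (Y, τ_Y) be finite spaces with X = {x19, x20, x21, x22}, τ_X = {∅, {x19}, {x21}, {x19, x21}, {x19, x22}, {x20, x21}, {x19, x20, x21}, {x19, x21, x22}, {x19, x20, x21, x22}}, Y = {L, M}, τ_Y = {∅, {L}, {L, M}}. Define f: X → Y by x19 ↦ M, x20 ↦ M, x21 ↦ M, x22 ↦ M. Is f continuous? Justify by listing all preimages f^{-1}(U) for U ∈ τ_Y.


f IS continuous.

Compute f^{-1}(U) for each U ∈ τ_Y:
  U = ∅: f^{-1}(U) = ∅ ∈ τ_X ✓.
  U = {L}: f^{-1}(U) = ∅ ∈ τ_X ✓.
  U = {L, M}: f^{-1}(U) = {x19, x20, x21, x22} ∈ τ_X ✓.
Every preimage lies in τ_X, so f IS continuous.


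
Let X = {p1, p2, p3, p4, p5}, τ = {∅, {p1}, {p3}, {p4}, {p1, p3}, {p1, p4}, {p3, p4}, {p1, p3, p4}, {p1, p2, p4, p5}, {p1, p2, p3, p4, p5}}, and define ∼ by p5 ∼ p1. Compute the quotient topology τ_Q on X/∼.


X/∼ = {[p1=p5], [p2], [p3], [p4]}; |τ_Q| = 6.

Equivalence classes: [p1=p5], [p2], [p3], [p4].
Quotient map π: X → X/∼ sends p1 ↦ [p1=p5], p2 ↦ [p2], p3 ↦ [p3], p4 ↦ [p4], p5 ↦ [p1=p5].
For each subset V ⊆ X/∼, compute π^{-1}(V) ⊆ X and check whether π^{-1}(V) ∈ τ. V is open in τ_Q iff π^{-1}(V) ∈ τ.
  V = {}: π^{-1}(V) = ∅ ∈ τ ✓.
  V = {[p1=p5]}: π^{-1}(V) = {p1, p5} ∉ τ ✗.
  V = {[p2]}: π^{-1}(V) = {p2} ∉ τ ✗.
  V = {[p1=p5], [p2]}: π^{-1}(V) = {p1, p2, p5} ∉ τ ✗.
  V = {[p3]}: π^{-1}(V) = {p3} ∈ τ ✓.
  V = {[p1=p5], [p3]}: π^{-1}(V) = {p1, p3, p5} ∉ τ ✗.
  V = {[p2], [p3]}: π^{-1}(V) = {p2, p3} ∉ τ ✗.
  V = {[p1=p5], [p2], [p3]}: π^{-1}(V) = {p1, p2, p3, p5} ∉ τ ✗.
  V = {[p4]}: π^{-1}(V) = {p4} ∈ τ ✓.
  V = {[p1=p5], [p4]}: π^{-1}(V) = {p1, p4, p5} ∉ τ ✗.
  V = {[p2], [p4]}: π^{-1}(V) = {p2, p4} ∉ τ ✗.
  V = {[p1=p5], [p2], [p4]}: π^{-1}(V) = {p1, p2, p4, p5} ∈ τ ✓.
  V = {[p3], [p4]}: π^{-1}(V) = {p3, p4} ∈ τ ✓.
  V = {[p1=p5], [p3], [p4]}: π^{-1}(V) = {p1, p3, p4, p5} ∉ τ ✗.
  V = {[p2], [p3], [p4]}: π^{-1}(V) = {p2, p3, p4} ∉ τ ✗.
  V = {[p1=p5], [p2], [p3], [p4]}: π^{-1}(V) = {p1, p2, p3, p4, p5} ∈ τ ✓.
Open sets in the quotient: τ_Q = {{}, {[p3]}, {[p4]}, {[p1=p5], [p2], [p4]}, {[p3], [p4]}, {[p1=p5], [p2], [p3], [p4]}} (6 elements).


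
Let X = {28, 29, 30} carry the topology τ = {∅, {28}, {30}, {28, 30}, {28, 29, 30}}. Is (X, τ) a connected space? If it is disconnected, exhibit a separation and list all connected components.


(X, τ) is connected.

Find clopen sets (U ∈ τ with X ∖ U ∈ τ):
  U = ∅, X ∖ U = {28, 29, 30} — both open, so U is clopen.
  U = {28, 29, 30}, X ∖ U = ∅ — both open, so U is clopen.
Only trivial clopens (∅ and X) exist, so (X, τ) is connected.
Compute connected components by grouping points that agree on all clopens:
  component: {28, 29, 30}


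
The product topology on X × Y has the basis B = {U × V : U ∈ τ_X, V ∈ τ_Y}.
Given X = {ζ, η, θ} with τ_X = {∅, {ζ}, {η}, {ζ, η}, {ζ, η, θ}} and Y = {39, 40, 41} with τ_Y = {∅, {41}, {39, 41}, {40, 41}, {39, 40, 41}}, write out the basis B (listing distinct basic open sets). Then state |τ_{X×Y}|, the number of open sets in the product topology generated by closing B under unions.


Basis B = {∅ × ∅, {ζ} × {41}, {η} × {41}, {ζ} × {39, 41}, {ζ} × {40, 41}, {ζ, η} × {41}, {η} × {39, 41}, {η} × {40, 41}, {ζ} × {39, 40, 41}, {ζ, η, θ} × {41}, {η} × {39, 40, 41}, {ζ, η} × {39, 41}, {ζ, η} × {40, 41}, {ζ, η} × {39, 40, 41}, {ζ, η, θ} × {39, 41}, {ζ, η, θ} × {40, 41}, {ζ, η, θ} × {39, 40, 41}}; |τ_{X×Y}| = 50.

Enumerate products U × V with U ∈ τ_X, V ∈ τ_Y (deduplicated):
  ∅ × ∅ = {} (∅)
  {ζ} × {41} = {(ζ,41)}
  {η} × {41} = {(η,41)}
  {ζ} × {39, 41} = {(ζ,39), (ζ,41)}
  {ζ} × {40, 41} = {(ζ,40), (ζ,41)}
  {ζ, η} × {41} = {(ζ,41), (η,41)}
  {η} × {39, 41} = {(η,39), (η,41)}
  {η} × {40, 41} = {(η,40), (η,41)}
  {ζ} × {39, 40, 41} = {(ζ,39), (ζ,40), (ζ,41)}
  {ζ, η, θ} × {41} = {(ζ,41), (η,41), (θ,41)}
  {η} × {39, 40, 41} = {(η,39), (η,40), (η,41)}
  {ζ, η} × {39, 41} = {(ζ,39), (ζ,41), (η,39), (η,41)}
  {ζ, η} × {40, 41} = {(ζ,40), (ζ,41), (η,40), (η,41)}
  {ζ, η} × {39, 40, 41} = {(ζ,39), (ζ,40), (ζ,41), (η,39), (η,40), (η,41)}
  {ζ, η, θ} × {39, 41} = {(ζ,39), (ζ,41), (η,39), (η,41), (θ,39), (θ,41)}
  {ζ, η, θ} × {40, 41} = {(ζ,40), (ζ,41), (η,40), (η,41), (θ,40), (θ,41)}
  {ζ, η, θ} × {39, 40, 41} = {(ζ,39), (ζ,40), (ζ,41), (η,39), (η,40), (η,41), (θ,39), (θ,40), (θ,41)}
These 17 distinct sets form the basis B.
Close under arbitrary unions to get τ_{X×Y}; counting gives |τ_{X×Y}| = 50.


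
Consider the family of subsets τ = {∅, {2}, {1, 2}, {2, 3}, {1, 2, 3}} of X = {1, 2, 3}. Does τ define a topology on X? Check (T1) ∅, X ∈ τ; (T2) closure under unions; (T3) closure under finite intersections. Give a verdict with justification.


τ IS a topology on X.

Axiom (T1): ∅ ∈ τ? Yes; X ∈ τ? Yes.
Axiom (T2/T3): check pairwise unions and intersections of members of τ.
All pairwise intersections and unions checked — each lies in τ. Therefore τ satisfies (T1), (T2), (T3): it IS a topology on X.


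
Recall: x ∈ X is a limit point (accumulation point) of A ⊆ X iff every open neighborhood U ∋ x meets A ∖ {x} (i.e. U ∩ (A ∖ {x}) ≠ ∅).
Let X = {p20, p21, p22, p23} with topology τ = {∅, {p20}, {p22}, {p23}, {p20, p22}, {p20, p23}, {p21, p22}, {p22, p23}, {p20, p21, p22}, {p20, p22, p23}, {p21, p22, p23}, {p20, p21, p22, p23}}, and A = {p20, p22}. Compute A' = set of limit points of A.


A' = {p21}

For each x ∈ X, list the open sets U ∈ τ with x ∈ U, then check whether U ∩ (A ∖ {x}) ≠ ∅ for every such U.
  x = p20: open {p20} ∋ x has {p20} ∩ (A ∖ {p20}) = ∅, so x is NOT a limit point.
  x = p21: opens ∋ x are {p21, p22}, {p20, p21, p22}, {p21, p22, p23}, {p20, p21, p22, p23}; each meets A ∖ {p21}, so x IS a limit point.
  x = p22: open {p22} ∋ x has {p22} ∩ (A ∖ {p22}) = ∅, so x is NOT a limit point.
  x = p23: open {p23} ∋ x has {p23} ∩ (A ∖ {p23}) = ∅, so x is NOT a limit point.
Collecting: A' = {p21}.


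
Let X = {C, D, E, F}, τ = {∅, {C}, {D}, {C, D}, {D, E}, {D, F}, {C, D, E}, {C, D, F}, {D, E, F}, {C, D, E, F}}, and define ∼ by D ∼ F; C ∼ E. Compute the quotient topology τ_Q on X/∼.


X/∼ = {[C=E], [D=F]}; |τ_Q| = 3.

Equivalence classes: [C=E], [D=F].
Quotient map π: X → X/∼ sends C ↦ [C=E], D ↦ [D=F], E ↦ [C=E], F ↦ [D=F].
For each subset V ⊆ X/∼, compute π^{-1}(V) ⊆ X and check whether π^{-1}(V) ∈ τ. V is open in τ_Q iff π^{-1}(V) ∈ τ.
  V = {}: π^{-1}(V) = ∅ ∈ τ ✓.
  V = {[C=E]}: π^{-1}(V) = {C, E} ∉ τ ✗.
  V = {[D=F]}: π^{-1}(V) = {D, F} ∈ τ ✓.
  V = {[C=E], [D=F]}: π^{-1}(V) = {C, D, E, F} ∈ τ ✓.
Open sets in the quotient: τ_Q = {{}, {[D=F]}, {[C=E], [D=F]}} (3 elements).


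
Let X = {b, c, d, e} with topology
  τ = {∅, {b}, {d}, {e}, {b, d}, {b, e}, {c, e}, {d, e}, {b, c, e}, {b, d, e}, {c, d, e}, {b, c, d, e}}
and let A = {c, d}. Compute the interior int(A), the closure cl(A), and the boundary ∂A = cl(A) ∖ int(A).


int(A) = {d}, cl(A) = {c, d}, ∂A = {c}.

Closed sets in (X, τ) are complements of opens:
  closed(X, τ) = {∅, {b}, {c}, {d}, {b, c}, {b, d}, {c, d}, {c, e}, {b, c, d}, {b, c, e}, {c, d, e}, {b, c, d, e}}.
int(A) = ⋃ {U ∈ τ : U ⊆ A}. Opens contained in A: ∅, {d}.
Taking the union of these: int(A) = {d}.
cl(A) = ⋂ {C closed : A ⊆ C}. Closed sets containing A: {c, d}, {b, c, d}, {c, d, e}, {b, c, d, e}.
Intersecting these: cl(A) = {c, d}.
∂A = cl(A) ∖ int(A) = {c, d} ∖ {d} = {c}.


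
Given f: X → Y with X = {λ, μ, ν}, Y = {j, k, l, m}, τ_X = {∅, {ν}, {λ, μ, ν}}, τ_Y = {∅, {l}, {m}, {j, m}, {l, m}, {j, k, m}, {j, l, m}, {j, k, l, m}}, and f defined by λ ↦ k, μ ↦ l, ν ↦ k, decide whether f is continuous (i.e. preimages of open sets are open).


f is NOT continuous.

Compute f^{-1}(U) for each U ∈ τ_Y:
  U = ∅: f^{-1}(U) = ∅ ∈ τ_X ✓.
  U = {l}: f^{-1}(U) = {μ} ∉ τ_X ✗.
  U = {m}: f^{-1}(U) = ∅ ∈ τ_X ✓.
  U = {j, m}: f^{-1}(U) = ∅ ∈ τ_X ✓.
  U = {l, m}: f^{-1}(U) = {μ} ∉ τ_X ✗.
  U = {j, k, m}: f^{-1}(U) = {λ, ν} ∉ τ_X ✗.
  U = {j, l, m}: f^{-1}(U) = {μ} ∉ τ_X ✗.
  U = {j, k, l, m}: f^{-1}(U) = {λ, μ, ν} ∈ τ_X ✓.
Found U = {l} with f^{-1}(U) = {μ} not in τ_X. Therefore f is NOT continuous.


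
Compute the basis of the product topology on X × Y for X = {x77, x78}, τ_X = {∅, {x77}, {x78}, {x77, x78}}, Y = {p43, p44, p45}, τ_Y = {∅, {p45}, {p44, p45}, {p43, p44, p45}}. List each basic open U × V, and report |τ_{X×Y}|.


Basis B = {∅ × ∅, {x77} × {p45}, {x78} × {p45}, {x77} × {p44, p45}, {x77, x78} × {p45}, {x78} × {p44, p45}, {x77} × {p43, p44, p45}, {x78} × {p43, p44, p45}, {x77, x78} × {p44, p45}, {x77, x78} × {p43, p44, p45}}; |τ_{X×Y}| = 16.

Enumerate products U × V with U ∈ τ_X, V ∈ τ_Y (deduplicated):
  ∅ × ∅ = {} (∅)
  {x77} × {p45} = {(x77,p45)}
  {x78} × {p45} = {(x78,p45)}
  {x77} × {p44, p45} = {(x77,p44), (x77,p45)}
  {x77, x78} × {p45} = {(x77,p45), (x78,p45)}
  {x78} × {p44, p45} = {(x78,p44), (x78,p45)}
  {x77} × {p43, p44, p45} = {(x77,p43), (x77,p44), (x77,p45)}
  {x78} × {p43, p44, p45} = {(x78,p43), (x78,p44), (x78,p45)}
  {x77, x78} × {p44, p45} = {(x77,p44), (x77,p45), (x78,p44), (x78,p45)}
  {x77, x78} × {p43, p44, p45} = {(x77,p43), (x77,p44), (x77,p45), (x78,p43), (x78,p44), (x78,p45)}
These 10 distinct sets form the basis B.
Close under arbitrary unions to get τ_{X×Y}; counting gives |τ_{X×Y}| = 16.


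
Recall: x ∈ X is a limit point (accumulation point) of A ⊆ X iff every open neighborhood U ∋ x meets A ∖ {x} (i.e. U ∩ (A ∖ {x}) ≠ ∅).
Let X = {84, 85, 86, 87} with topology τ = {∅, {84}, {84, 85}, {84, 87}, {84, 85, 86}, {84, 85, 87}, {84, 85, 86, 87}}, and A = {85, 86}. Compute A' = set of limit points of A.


A' = {86}

For each x ∈ X, list the open sets U ∈ τ with x ∈ U, then check whether U ∩ (A ∖ {x}) ≠ ∅ for every such U.
  x = 84: open {84} ∋ x has {84} ∩ (A ∖ {84}) = ∅, so x is NOT a limit point.
  x = 85: open {84, 85} ∋ x has {84, 85} ∩ (A ∖ {85}) = ∅, so x is NOT a limit point.
  x = 86: opens ∋ x are {84, 85, 86}, {84, 85, 86, 87}; each meets A ∖ {86}, so x IS a limit point.
  x = 87: open {84, 87} ∋ x has {84, 87} ∩ (A ∖ {87}) = ∅, so x is NOT a limit point.
Collecting: A' = {86}.
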